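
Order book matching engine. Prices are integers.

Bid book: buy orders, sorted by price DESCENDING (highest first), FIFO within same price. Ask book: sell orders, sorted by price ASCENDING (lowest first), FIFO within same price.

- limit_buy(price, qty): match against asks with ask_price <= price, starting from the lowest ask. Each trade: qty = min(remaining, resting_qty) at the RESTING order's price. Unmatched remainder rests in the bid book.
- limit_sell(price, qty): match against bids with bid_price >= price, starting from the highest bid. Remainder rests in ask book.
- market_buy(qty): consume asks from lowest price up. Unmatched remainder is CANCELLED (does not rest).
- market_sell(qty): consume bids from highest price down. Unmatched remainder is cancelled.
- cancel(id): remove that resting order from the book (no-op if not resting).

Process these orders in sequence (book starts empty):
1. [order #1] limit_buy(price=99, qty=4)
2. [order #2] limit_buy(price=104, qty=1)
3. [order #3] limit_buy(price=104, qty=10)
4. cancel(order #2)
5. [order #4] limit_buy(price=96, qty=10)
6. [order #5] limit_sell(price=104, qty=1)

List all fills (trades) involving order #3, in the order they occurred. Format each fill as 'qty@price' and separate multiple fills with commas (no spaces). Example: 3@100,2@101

Answer: 1@104

Derivation:
After op 1 [order #1] limit_buy(price=99, qty=4): fills=none; bids=[#1:4@99] asks=[-]
After op 2 [order #2] limit_buy(price=104, qty=1): fills=none; bids=[#2:1@104 #1:4@99] asks=[-]
After op 3 [order #3] limit_buy(price=104, qty=10): fills=none; bids=[#2:1@104 #3:10@104 #1:4@99] asks=[-]
After op 4 cancel(order #2): fills=none; bids=[#3:10@104 #1:4@99] asks=[-]
After op 5 [order #4] limit_buy(price=96, qty=10): fills=none; bids=[#3:10@104 #1:4@99 #4:10@96] asks=[-]
After op 6 [order #5] limit_sell(price=104, qty=1): fills=#3x#5:1@104; bids=[#3:9@104 #1:4@99 #4:10@96] asks=[-]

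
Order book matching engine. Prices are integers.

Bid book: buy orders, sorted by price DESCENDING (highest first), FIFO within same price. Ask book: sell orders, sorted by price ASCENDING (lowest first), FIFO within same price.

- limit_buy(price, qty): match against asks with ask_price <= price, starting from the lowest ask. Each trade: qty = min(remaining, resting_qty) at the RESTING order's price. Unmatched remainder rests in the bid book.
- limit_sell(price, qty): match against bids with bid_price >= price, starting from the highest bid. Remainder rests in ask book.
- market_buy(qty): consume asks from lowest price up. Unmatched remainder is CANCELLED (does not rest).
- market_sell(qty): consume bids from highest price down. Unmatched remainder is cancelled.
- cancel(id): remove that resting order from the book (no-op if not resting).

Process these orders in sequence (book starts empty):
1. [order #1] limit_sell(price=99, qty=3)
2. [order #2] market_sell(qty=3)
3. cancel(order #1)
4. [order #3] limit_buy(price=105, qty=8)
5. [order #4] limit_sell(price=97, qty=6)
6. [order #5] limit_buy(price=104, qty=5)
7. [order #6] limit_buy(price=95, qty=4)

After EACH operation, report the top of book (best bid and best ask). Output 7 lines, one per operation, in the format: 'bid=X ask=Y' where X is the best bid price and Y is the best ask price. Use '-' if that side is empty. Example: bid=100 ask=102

Answer: bid=- ask=99
bid=- ask=99
bid=- ask=-
bid=105 ask=-
bid=105 ask=-
bid=105 ask=-
bid=105 ask=-

Derivation:
After op 1 [order #1] limit_sell(price=99, qty=3): fills=none; bids=[-] asks=[#1:3@99]
After op 2 [order #2] market_sell(qty=3): fills=none; bids=[-] asks=[#1:3@99]
After op 3 cancel(order #1): fills=none; bids=[-] asks=[-]
After op 4 [order #3] limit_buy(price=105, qty=8): fills=none; bids=[#3:8@105] asks=[-]
After op 5 [order #4] limit_sell(price=97, qty=6): fills=#3x#4:6@105; bids=[#3:2@105] asks=[-]
After op 6 [order #5] limit_buy(price=104, qty=5): fills=none; bids=[#3:2@105 #5:5@104] asks=[-]
After op 7 [order #6] limit_buy(price=95, qty=4): fills=none; bids=[#3:2@105 #5:5@104 #6:4@95] asks=[-]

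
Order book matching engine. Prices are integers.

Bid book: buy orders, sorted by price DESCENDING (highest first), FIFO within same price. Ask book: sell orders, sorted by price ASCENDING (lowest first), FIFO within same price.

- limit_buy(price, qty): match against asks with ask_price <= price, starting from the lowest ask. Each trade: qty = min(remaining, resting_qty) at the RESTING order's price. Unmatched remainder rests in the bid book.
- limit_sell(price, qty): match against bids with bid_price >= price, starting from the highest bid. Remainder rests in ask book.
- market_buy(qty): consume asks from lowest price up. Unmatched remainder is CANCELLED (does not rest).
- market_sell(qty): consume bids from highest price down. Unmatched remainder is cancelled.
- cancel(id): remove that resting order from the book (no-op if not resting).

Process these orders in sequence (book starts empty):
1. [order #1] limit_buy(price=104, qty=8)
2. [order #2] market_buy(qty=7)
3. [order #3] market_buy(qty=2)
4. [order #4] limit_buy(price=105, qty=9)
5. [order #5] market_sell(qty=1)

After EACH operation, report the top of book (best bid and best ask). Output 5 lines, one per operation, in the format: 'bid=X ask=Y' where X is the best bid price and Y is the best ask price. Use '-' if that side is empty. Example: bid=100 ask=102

After op 1 [order #1] limit_buy(price=104, qty=8): fills=none; bids=[#1:8@104] asks=[-]
After op 2 [order #2] market_buy(qty=7): fills=none; bids=[#1:8@104] asks=[-]
After op 3 [order #3] market_buy(qty=2): fills=none; bids=[#1:8@104] asks=[-]
After op 4 [order #4] limit_buy(price=105, qty=9): fills=none; bids=[#4:9@105 #1:8@104] asks=[-]
After op 5 [order #5] market_sell(qty=1): fills=#4x#5:1@105; bids=[#4:8@105 #1:8@104] asks=[-]

Answer: bid=104 ask=-
bid=104 ask=-
bid=104 ask=-
bid=105 ask=-
bid=105 ask=-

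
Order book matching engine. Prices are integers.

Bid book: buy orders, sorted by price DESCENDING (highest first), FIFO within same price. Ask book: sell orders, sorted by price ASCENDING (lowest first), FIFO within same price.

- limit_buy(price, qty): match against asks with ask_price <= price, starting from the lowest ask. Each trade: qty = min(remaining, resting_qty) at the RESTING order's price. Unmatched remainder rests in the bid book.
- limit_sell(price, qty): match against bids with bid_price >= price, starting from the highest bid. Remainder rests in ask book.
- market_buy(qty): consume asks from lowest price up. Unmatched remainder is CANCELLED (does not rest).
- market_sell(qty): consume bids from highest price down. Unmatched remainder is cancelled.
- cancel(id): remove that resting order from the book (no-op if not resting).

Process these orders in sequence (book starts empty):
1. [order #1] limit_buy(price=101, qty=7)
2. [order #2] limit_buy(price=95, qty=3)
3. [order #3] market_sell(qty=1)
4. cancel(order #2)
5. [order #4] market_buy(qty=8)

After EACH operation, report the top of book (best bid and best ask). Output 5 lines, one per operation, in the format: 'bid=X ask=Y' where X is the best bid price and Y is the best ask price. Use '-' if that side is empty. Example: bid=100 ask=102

After op 1 [order #1] limit_buy(price=101, qty=7): fills=none; bids=[#1:7@101] asks=[-]
After op 2 [order #2] limit_buy(price=95, qty=3): fills=none; bids=[#1:7@101 #2:3@95] asks=[-]
After op 3 [order #3] market_sell(qty=1): fills=#1x#3:1@101; bids=[#1:6@101 #2:3@95] asks=[-]
After op 4 cancel(order #2): fills=none; bids=[#1:6@101] asks=[-]
After op 5 [order #4] market_buy(qty=8): fills=none; bids=[#1:6@101] asks=[-]

Answer: bid=101 ask=-
bid=101 ask=-
bid=101 ask=-
bid=101 ask=-
bid=101 ask=-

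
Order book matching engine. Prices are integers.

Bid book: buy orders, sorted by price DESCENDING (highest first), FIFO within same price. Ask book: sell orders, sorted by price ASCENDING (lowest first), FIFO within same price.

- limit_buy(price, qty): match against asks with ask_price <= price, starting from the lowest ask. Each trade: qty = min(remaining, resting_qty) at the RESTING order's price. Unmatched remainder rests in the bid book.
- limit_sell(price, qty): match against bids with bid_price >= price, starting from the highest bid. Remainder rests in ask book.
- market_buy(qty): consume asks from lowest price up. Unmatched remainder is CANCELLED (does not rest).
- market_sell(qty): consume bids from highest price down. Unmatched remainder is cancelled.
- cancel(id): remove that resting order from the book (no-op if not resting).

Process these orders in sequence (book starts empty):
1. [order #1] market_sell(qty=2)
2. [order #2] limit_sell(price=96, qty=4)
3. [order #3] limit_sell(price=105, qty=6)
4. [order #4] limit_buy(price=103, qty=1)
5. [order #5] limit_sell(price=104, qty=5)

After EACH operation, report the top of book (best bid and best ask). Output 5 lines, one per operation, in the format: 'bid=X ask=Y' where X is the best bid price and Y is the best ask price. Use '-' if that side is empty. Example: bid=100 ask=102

Answer: bid=- ask=-
bid=- ask=96
bid=- ask=96
bid=- ask=96
bid=- ask=96

Derivation:
After op 1 [order #1] market_sell(qty=2): fills=none; bids=[-] asks=[-]
After op 2 [order #2] limit_sell(price=96, qty=4): fills=none; bids=[-] asks=[#2:4@96]
After op 3 [order #3] limit_sell(price=105, qty=6): fills=none; bids=[-] asks=[#2:4@96 #3:6@105]
After op 4 [order #4] limit_buy(price=103, qty=1): fills=#4x#2:1@96; bids=[-] asks=[#2:3@96 #3:6@105]
After op 5 [order #5] limit_sell(price=104, qty=5): fills=none; bids=[-] asks=[#2:3@96 #5:5@104 #3:6@105]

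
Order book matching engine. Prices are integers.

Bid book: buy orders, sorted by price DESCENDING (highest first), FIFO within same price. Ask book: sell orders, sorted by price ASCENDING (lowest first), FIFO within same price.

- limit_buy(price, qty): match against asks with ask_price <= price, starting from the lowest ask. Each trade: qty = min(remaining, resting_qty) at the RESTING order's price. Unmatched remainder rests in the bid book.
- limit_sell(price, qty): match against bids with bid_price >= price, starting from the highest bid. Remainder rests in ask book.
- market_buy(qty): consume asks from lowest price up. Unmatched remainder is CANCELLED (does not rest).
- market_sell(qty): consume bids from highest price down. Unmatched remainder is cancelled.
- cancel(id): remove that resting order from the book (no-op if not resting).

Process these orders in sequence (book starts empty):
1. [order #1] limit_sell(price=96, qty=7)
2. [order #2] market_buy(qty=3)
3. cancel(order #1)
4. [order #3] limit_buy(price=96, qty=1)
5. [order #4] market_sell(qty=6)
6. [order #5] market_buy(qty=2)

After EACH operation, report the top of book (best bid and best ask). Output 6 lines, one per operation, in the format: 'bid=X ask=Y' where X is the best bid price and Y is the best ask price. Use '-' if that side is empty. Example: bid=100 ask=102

Answer: bid=- ask=96
bid=- ask=96
bid=- ask=-
bid=96 ask=-
bid=- ask=-
bid=- ask=-

Derivation:
After op 1 [order #1] limit_sell(price=96, qty=7): fills=none; bids=[-] asks=[#1:7@96]
After op 2 [order #2] market_buy(qty=3): fills=#2x#1:3@96; bids=[-] asks=[#1:4@96]
After op 3 cancel(order #1): fills=none; bids=[-] asks=[-]
After op 4 [order #3] limit_buy(price=96, qty=1): fills=none; bids=[#3:1@96] asks=[-]
After op 5 [order #4] market_sell(qty=6): fills=#3x#4:1@96; bids=[-] asks=[-]
After op 6 [order #5] market_buy(qty=2): fills=none; bids=[-] asks=[-]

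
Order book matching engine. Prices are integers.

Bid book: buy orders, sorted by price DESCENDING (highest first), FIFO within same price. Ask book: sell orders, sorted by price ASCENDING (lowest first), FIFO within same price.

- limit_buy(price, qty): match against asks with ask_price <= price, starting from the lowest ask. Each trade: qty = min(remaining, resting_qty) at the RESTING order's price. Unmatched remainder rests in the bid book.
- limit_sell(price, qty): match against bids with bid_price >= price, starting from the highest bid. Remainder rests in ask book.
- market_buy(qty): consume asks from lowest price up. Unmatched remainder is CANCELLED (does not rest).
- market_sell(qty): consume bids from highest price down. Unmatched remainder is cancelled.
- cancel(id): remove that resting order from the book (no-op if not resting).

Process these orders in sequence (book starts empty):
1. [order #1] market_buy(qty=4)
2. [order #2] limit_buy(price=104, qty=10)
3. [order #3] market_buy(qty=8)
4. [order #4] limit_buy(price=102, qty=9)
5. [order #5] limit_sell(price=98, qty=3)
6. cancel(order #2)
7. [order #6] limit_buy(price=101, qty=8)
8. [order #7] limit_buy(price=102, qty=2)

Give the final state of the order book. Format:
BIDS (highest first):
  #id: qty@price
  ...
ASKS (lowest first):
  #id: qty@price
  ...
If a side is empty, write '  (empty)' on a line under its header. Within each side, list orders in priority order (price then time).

After op 1 [order #1] market_buy(qty=4): fills=none; bids=[-] asks=[-]
After op 2 [order #2] limit_buy(price=104, qty=10): fills=none; bids=[#2:10@104] asks=[-]
After op 3 [order #3] market_buy(qty=8): fills=none; bids=[#2:10@104] asks=[-]
After op 4 [order #4] limit_buy(price=102, qty=9): fills=none; bids=[#2:10@104 #4:9@102] asks=[-]
After op 5 [order #5] limit_sell(price=98, qty=3): fills=#2x#5:3@104; bids=[#2:7@104 #4:9@102] asks=[-]
After op 6 cancel(order #2): fills=none; bids=[#4:9@102] asks=[-]
After op 7 [order #6] limit_buy(price=101, qty=8): fills=none; bids=[#4:9@102 #6:8@101] asks=[-]
After op 8 [order #7] limit_buy(price=102, qty=2): fills=none; bids=[#4:9@102 #7:2@102 #6:8@101] asks=[-]

Answer: BIDS (highest first):
  #4: 9@102
  #7: 2@102
  #6: 8@101
ASKS (lowest first):
  (empty)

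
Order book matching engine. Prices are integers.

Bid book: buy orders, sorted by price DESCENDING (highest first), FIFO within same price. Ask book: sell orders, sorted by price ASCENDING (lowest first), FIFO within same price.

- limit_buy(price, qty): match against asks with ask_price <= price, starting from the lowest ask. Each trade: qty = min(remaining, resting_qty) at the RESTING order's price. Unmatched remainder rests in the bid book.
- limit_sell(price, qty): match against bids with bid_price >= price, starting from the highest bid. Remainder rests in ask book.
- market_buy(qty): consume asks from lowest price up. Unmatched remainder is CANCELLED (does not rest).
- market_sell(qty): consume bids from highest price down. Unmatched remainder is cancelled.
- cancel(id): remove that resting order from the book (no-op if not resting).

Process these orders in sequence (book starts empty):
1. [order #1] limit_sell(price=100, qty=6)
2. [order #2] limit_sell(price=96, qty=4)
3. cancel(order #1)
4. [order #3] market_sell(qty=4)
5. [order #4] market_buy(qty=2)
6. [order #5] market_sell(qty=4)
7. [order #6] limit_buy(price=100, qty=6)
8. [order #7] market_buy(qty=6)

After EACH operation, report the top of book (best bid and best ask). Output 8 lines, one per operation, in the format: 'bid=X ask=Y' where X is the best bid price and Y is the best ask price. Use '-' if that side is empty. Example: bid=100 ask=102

Answer: bid=- ask=100
bid=- ask=96
bid=- ask=96
bid=- ask=96
bid=- ask=96
bid=- ask=96
bid=100 ask=-
bid=100 ask=-

Derivation:
After op 1 [order #1] limit_sell(price=100, qty=6): fills=none; bids=[-] asks=[#1:6@100]
After op 2 [order #2] limit_sell(price=96, qty=4): fills=none; bids=[-] asks=[#2:4@96 #1:6@100]
After op 3 cancel(order #1): fills=none; bids=[-] asks=[#2:4@96]
After op 4 [order #3] market_sell(qty=4): fills=none; bids=[-] asks=[#2:4@96]
After op 5 [order #4] market_buy(qty=2): fills=#4x#2:2@96; bids=[-] asks=[#2:2@96]
After op 6 [order #5] market_sell(qty=4): fills=none; bids=[-] asks=[#2:2@96]
After op 7 [order #6] limit_buy(price=100, qty=6): fills=#6x#2:2@96; bids=[#6:4@100] asks=[-]
After op 8 [order #7] market_buy(qty=6): fills=none; bids=[#6:4@100] asks=[-]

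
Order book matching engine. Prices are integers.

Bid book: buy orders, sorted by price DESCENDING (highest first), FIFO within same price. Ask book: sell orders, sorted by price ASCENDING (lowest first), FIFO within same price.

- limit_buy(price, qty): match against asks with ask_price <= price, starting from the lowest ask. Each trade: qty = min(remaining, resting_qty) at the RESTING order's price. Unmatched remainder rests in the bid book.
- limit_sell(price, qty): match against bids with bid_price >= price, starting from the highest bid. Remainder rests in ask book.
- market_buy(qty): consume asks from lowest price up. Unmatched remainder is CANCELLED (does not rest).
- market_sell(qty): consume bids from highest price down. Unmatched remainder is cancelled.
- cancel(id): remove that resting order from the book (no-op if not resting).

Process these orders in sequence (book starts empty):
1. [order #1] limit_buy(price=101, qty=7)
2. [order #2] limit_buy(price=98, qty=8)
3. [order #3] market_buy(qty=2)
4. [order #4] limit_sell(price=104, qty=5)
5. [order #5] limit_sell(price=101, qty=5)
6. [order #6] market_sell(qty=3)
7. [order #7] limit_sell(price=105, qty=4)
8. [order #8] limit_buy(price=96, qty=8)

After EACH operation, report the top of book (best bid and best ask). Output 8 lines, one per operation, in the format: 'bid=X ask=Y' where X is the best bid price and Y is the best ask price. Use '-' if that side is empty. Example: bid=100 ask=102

Answer: bid=101 ask=-
bid=101 ask=-
bid=101 ask=-
bid=101 ask=104
bid=101 ask=104
bid=98 ask=104
bid=98 ask=104
bid=98 ask=104

Derivation:
After op 1 [order #1] limit_buy(price=101, qty=7): fills=none; bids=[#1:7@101] asks=[-]
After op 2 [order #2] limit_buy(price=98, qty=8): fills=none; bids=[#1:7@101 #2:8@98] asks=[-]
After op 3 [order #3] market_buy(qty=2): fills=none; bids=[#1:7@101 #2:8@98] asks=[-]
After op 4 [order #4] limit_sell(price=104, qty=5): fills=none; bids=[#1:7@101 #2:8@98] asks=[#4:5@104]
After op 5 [order #5] limit_sell(price=101, qty=5): fills=#1x#5:5@101; bids=[#1:2@101 #2:8@98] asks=[#4:5@104]
After op 6 [order #6] market_sell(qty=3): fills=#1x#6:2@101 #2x#6:1@98; bids=[#2:7@98] asks=[#4:5@104]
After op 7 [order #7] limit_sell(price=105, qty=4): fills=none; bids=[#2:7@98] asks=[#4:5@104 #7:4@105]
After op 8 [order #8] limit_buy(price=96, qty=8): fills=none; bids=[#2:7@98 #8:8@96] asks=[#4:5@104 #7:4@105]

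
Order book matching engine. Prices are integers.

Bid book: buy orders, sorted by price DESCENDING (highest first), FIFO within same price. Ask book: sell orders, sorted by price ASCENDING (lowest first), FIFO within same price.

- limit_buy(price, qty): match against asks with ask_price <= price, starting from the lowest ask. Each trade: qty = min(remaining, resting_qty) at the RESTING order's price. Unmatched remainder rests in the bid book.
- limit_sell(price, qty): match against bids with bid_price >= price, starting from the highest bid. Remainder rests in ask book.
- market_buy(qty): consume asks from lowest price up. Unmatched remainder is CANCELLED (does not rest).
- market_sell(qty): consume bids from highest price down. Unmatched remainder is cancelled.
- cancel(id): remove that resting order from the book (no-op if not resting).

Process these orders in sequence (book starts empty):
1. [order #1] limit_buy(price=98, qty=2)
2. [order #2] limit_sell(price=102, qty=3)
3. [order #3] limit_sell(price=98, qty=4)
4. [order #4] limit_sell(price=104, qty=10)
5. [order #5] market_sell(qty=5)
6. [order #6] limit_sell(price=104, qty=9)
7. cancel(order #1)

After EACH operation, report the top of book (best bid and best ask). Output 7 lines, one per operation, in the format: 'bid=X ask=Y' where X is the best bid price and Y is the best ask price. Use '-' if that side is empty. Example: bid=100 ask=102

After op 1 [order #1] limit_buy(price=98, qty=2): fills=none; bids=[#1:2@98] asks=[-]
After op 2 [order #2] limit_sell(price=102, qty=3): fills=none; bids=[#1:2@98] asks=[#2:3@102]
After op 3 [order #3] limit_sell(price=98, qty=4): fills=#1x#3:2@98; bids=[-] asks=[#3:2@98 #2:3@102]
After op 4 [order #4] limit_sell(price=104, qty=10): fills=none; bids=[-] asks=[#3:2@98 #2:3@102 #4:10@104]
After op 5 [order #5] market_sell(qty=5): fills=none; bids=[-] asks=[#3:2@98 #2:3@102 #4:10@104]
After op 6 [order #6] limit_sell(price=104, qty=9): fills=none; bids=[-] asks=[#3:2@98 #2:3@102 #4:10@104 #6:9@104]
After op 7 cancel(order #1): fills=none; bids=[-] asks=[#3:2@98 #2:3@102 #4:10@104 #6:9@104]

Answer: bid=98 ask=-
bid=98 ask=102
bid=- ask=98
bid=- ask=98
bid=- ask=98
bid=- ask=98
bid=- ask=98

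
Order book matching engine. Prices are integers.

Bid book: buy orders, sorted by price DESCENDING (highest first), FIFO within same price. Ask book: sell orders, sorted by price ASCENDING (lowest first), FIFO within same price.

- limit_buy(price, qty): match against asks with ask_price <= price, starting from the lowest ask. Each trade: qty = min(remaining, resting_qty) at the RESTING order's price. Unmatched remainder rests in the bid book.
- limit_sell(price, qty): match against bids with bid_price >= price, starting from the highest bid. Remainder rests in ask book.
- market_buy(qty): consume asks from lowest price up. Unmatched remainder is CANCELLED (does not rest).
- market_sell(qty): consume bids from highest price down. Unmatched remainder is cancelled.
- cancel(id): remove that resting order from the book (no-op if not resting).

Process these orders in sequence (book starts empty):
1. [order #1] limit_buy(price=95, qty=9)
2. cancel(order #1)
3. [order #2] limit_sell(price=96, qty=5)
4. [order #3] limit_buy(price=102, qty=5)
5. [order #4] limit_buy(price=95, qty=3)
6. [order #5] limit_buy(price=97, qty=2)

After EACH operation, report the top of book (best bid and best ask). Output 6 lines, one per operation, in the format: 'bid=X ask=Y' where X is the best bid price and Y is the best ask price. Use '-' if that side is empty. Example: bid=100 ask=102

Answer: bid=95 ask=-
bid=- ask=-
bid=- ask=96
bid=- ask=-
bid=95 ask=-
bid=97 ask=-

Derivation:
After op 1 [order #1] limit_buy(price=95, qty=9): fills=none; bids=[#1:9@95] asks=[-]
After op 2 cancel(order #1): fills=none; bids=[-] asks=[-]
After op 3 [order #2] limit_sell(price=96, qty=5): fills=none; bids=[-] asks=[#2:5@96]
After op 4 [order #3] limit_buy(price=102, qty=5): fills=#3x#2:5@96; bids=[-] asks=[-]
After op 5 [order #4] limit_buy(price=95, qty=3): fills=none; bids=[#4:3@95] asks=[-]
After op 6 [order #5] limit_buy(price=97, qty=2): fills=none; bids=[#5:2@97 #4:3@95] asks=[-]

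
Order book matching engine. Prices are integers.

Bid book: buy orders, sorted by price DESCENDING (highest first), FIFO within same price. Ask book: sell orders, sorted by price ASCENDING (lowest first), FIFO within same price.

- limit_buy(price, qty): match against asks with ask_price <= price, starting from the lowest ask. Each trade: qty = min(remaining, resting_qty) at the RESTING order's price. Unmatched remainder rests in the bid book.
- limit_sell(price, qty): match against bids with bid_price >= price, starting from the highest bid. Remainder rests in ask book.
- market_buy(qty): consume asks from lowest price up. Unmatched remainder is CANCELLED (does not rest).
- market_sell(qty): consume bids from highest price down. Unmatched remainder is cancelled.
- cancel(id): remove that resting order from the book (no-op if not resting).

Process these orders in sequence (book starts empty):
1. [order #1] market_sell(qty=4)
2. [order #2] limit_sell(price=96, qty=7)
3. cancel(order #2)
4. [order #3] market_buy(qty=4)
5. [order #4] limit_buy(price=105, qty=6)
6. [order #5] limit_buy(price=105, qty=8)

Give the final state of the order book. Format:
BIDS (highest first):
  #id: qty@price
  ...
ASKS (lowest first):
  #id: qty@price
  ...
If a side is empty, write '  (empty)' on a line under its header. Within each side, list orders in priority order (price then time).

Answer: BIDS (highest first):
  #4: 6@105
  #5: 8@105
ASKS (lowest first):
  (empty)

Derivation:
After op 1 [order #1] market_sell(qty=4): fills=none; bids=[-] asks=[-]
After op 2 [order #2] limit_sell(price=96, qty=7): fills=none; bids=[-] asks=[#2:7@96]
After op 3 cancel(order #2): fills=none; bids=[-] asks=[-]
After op 4 [order #3] market_buy(qty=4): fills=none; bids=[-] asks=[-]
After op 5 [order #4] limit_buy(price=105, qty=6): fills=none; bids=[#4:6@105] asks=[-]
After op 6 [order #5] limit_buy(price=105, qty=8): fills=none; bids=[#4:6@105 #5:8@105] asks=[-]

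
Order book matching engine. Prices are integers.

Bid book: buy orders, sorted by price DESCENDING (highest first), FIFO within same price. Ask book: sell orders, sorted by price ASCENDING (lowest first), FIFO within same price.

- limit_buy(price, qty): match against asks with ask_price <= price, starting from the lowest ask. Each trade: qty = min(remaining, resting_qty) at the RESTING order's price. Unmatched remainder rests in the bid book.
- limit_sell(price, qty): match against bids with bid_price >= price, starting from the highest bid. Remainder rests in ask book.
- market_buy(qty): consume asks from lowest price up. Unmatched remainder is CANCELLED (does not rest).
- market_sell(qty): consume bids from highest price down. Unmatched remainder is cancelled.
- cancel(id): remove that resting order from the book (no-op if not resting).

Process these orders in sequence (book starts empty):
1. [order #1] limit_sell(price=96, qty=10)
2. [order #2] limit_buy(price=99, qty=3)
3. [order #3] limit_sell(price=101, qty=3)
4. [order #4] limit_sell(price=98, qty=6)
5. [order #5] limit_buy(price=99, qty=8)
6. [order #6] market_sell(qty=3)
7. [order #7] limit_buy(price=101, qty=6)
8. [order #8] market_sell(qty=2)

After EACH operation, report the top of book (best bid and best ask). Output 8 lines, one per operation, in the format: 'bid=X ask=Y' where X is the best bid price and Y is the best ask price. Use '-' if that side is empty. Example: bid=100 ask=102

Answer: bid=- ask=96
bid=- ask=96
bid=- ask=96
bid=- ask=96
bid=- ask=98
bid=- ask=98
bid=- ask=101
bid=- ask=101

Derivation:
After op 1 [order #1] limit_sell(price=96, qty=10): fills=none; bids=[-] asks=[#1:10@96]
After op 2 [order #2] limit_buy(price=99, qty=3): fills=#2x#1:3@96; bids=[-] asks=[#1:7@96]
After op 3 [order #3] limit_sell(price=101, qty=3): fills=none; bids=[-] asks=[#1:7@96 #3:3@101]
After op 4 [order #4] limit_sell(price=98, qty=6): fills=none; bids=[-] asks=[#1:7@96 #4:6@98 #3:3@101]
After op 5 [order #5] limit_buy(price=99, qty=8): fills=#5x#1:7@96 #5x#4:1@98; bids=[-] asks=[#4:5@98 #3:3@101]
After op 6 [order #6] market_sell(qty=3): fills=none; bids=[-] asks=[#4:5@98 #3:3@101]
After op 7 [order #7] limit_buy(price=101, qty=6): fills=#7x#4:5@98 #7x#3:1@101; bids=[-] asks=[#3:2@101]
After op 8 [order #8] market_sell(qty=2): fills=none; bids=[-] asks=[#3:2@101]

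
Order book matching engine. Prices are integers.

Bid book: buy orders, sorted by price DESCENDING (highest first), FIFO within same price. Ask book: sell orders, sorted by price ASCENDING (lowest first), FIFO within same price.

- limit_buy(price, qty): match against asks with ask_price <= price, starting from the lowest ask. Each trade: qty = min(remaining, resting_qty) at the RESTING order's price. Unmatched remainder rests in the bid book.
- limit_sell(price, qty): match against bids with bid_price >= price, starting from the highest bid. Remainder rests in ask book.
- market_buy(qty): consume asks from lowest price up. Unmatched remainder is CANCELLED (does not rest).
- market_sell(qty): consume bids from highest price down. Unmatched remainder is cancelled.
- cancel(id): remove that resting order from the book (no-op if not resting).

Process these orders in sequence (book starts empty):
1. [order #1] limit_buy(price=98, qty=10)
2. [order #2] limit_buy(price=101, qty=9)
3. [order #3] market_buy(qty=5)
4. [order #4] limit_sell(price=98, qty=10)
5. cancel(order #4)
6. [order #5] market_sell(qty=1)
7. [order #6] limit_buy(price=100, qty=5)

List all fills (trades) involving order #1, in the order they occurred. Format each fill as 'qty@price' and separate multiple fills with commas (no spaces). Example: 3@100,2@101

After op 1 [order #1] limit_buy(price=98, qty=10): fills=none; bids=[#1:10@98] asks=[-]
After op 2 [order #2] limit_buy(price=101, qty=9): fills=none; bids=[#2:9@101 #1:10@98] asks=[-]
After op 3 [order #3] market_buy(qty=5): fills=none; bids=[#2:9@101 #1:10@98] asks=[-]
After op 4 [order #4] limit_sell(price=98, qty=10): fills=#2x#4:9@101 #1x#4:1@98; bids=[#1:9@98] asks=[-]
After op 5 cancel(order #4): fills=none; bids=[#1:9@98] asks=[-]
After op 6 [order #5] market_sell(qty=1): fills=#1x#5:1@98; bids=[#1:8@98] asks=[-]
After op 7 [order #6] limit_buy(price=100, qty=5): fills=none; bids=[#6:5@100 #1:8@98] asks=[-]

Answer: 1@98,1@98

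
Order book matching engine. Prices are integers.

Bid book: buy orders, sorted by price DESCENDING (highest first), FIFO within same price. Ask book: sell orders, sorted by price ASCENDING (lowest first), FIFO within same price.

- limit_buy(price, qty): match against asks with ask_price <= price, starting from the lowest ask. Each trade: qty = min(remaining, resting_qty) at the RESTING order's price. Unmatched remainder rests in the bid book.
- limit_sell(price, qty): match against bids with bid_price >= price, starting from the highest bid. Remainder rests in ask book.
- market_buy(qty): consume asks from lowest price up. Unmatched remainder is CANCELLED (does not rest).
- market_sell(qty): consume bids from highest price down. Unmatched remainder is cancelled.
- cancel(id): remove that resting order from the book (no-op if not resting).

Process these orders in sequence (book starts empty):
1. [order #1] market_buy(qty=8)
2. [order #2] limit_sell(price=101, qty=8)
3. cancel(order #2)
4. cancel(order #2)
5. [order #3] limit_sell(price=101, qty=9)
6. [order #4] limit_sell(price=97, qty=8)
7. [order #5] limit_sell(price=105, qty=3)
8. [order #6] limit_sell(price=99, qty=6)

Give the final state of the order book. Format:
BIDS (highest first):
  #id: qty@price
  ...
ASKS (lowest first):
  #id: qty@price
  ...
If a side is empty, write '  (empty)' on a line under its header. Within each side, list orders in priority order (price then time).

After op 1 [order #1] market_buy(qty=8): fills=none; bids=[-] asks=[-]
After op 2 [order #2] limit_sell(price=101, qty=8): fills=none; bids=[-] asks=[#2:8@101]
After op 3 cancel(order #2): fills=none; bids=[-] asks=[-]
After op 4 cancel(order #2): fills=none; bids=[-] asks=[-]
After op 5 [order #3] limit_sell(price=101, qty=9): fills=none; bids=[-] asks=[#3:9@101]
After op 6 [order #4] limit_sell(price=97, qty=8): fills=none; bids=[-] asks=[#4:8@97 #3:9@101]
After op 7 [order #5] limit_sell(price=105, qty=3): fills=none; bids=[-] asks=[#4:8@97 #3:9@101 #5:3@105]
After op 8 [order #6] limit_sell(price=99, qty=6): fills=none; bids=[-] asks=[#4:8@97 #6:6@99 #3:9@101 #5:3@105]

Answer: BIDS (highest first):
  (empty)
ASKS (lowest first):
  #4: 8@97
  #6: 6@99
  #3: 9@101
  #5: 3@105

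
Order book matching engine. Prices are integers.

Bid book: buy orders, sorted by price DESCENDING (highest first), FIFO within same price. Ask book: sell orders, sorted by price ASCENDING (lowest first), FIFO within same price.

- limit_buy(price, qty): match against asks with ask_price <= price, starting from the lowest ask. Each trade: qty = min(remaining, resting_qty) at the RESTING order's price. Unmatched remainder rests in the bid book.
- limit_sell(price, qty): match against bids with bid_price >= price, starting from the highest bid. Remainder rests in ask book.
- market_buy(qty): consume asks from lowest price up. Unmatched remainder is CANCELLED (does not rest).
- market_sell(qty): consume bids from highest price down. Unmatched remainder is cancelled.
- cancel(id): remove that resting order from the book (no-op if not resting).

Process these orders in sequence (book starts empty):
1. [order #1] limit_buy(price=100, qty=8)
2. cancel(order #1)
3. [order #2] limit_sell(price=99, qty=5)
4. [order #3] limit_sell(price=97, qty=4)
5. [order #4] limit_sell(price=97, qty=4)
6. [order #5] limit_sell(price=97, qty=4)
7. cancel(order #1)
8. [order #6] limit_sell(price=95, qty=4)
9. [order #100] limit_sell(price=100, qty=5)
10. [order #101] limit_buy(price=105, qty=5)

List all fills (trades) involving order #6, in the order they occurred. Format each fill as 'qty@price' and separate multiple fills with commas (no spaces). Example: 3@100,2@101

Answer: 4@95

Derivation:
After op 1 [order #1] limit_buy(price=100, qty=8): fills=none; bids=[#1:8@100] asks=[-]
After op 2 cancel(order #1): fills=none; bids=[-] asks=[-]
After op 3 [order #2] limit_sell(price=99, qty=5): fills=none; bids=[-] asks=[#2:5@99]
After op 4 [order #3] limit_sell(price=97, qty=4): fills=none; bids=[-] asks=[#3:4@97 #2:5@99]
After op 5 [order #4] limit_sell(price=97, qty=4): fills=none; bids=[-] asks=[#3:4@97 #4:4@97 #2:5@99]
After op 6 [order #5] limit_sell(price=97, qty=4): fills=none; bids=[-] asks=[#3:4@97 #4:4@97 #5:4@97 #2:5@99]
After op 7 cancel(order #1): fills=none; bids=[-] asks=[#3:4@97 #4:4@97 #5:4@97 #2:5@99]
After op 8 [order #6] limit_sell(price=95, qty=4): fills=none; bids=[-] asks=[#6:4@95 #3:4@97 #4:4@97 #5:4@97 #2:5@99]
After op 9 [order #100] limit_sell(price=100, qty=5): fills=none; bids=[-] asks=[#6:4@95 #3:4@97 #4:4@97 #5:4@97 #2:5@99 #100:5@100]
After op 10 [order #101] limit_buy(price=105, qty=5): fills=#101x#6:4@95 #101x#3:1@97; bids=[-] asks=[#3:3@97 #4:4@97 #5:4@97 #2:5@99 #100:5@100]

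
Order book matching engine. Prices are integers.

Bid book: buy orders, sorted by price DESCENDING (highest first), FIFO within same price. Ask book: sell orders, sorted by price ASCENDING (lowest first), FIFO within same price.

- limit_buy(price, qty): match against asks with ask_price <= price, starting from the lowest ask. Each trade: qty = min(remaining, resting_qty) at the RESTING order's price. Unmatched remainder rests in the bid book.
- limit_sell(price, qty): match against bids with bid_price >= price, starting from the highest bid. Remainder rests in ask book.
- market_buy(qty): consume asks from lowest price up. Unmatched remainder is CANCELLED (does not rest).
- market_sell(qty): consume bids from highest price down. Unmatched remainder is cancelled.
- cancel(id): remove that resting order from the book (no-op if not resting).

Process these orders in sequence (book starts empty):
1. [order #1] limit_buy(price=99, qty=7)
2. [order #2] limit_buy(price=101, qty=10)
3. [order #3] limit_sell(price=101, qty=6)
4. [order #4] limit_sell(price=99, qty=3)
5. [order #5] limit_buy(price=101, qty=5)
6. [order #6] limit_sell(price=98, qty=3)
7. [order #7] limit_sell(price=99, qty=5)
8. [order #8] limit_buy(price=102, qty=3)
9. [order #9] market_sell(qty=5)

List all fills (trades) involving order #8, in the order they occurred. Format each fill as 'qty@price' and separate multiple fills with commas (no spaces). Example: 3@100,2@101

Answer: 3@102

Derivation:
After op 1 [order #1] limit_buy(price=99, qty=7): fills=none; bids=[#1:7@99] asks=[-]
After op 2 [order #2] limit_buy(price=101, qty=10): fills=none; bids=[#2:10@101 #1:7@99] asks=[-]
After op 3 [order #3] limit_sell(price=101, qty=6): fills=#2x#3:6@101; bids=[#2:4@101 #1:7@99] asks=[-]
After op 4 [order #4] limit_sell(price=99, qty=3): fills=#2x#4:3@101; bids=[#2:1@101 #1:7@99] asks=[-]
After op 5 [order #5] limit_buy(price=101, qty=5): fills=none; bids=[#2:1@101 #5:5@101 #1:7@99] asks=[-]
After op 6 [order #6] limit_sell(price=98, qty=3): fills=#2x#6:1@101 #5x#6:2@101; bids=[#5:3@101 #1:7@99] asks=[-]
After op 7 [order #7] limit_sell(price=99, qty=5): fills=#5x#7:3@101 #1x#7:2@99; bids=[#1:5@99] asks=[-]
After op 8 [order #8] limit_buy(price=102, qty=3): fills=none; bids=[#8:3@102 #1:5@99] asks=[-]
After op 9 [order #9] market_sell(qty=5): fills=#8x#9:3@102 #1x#9:2@99; bids=[#1:3@99] asks=[-]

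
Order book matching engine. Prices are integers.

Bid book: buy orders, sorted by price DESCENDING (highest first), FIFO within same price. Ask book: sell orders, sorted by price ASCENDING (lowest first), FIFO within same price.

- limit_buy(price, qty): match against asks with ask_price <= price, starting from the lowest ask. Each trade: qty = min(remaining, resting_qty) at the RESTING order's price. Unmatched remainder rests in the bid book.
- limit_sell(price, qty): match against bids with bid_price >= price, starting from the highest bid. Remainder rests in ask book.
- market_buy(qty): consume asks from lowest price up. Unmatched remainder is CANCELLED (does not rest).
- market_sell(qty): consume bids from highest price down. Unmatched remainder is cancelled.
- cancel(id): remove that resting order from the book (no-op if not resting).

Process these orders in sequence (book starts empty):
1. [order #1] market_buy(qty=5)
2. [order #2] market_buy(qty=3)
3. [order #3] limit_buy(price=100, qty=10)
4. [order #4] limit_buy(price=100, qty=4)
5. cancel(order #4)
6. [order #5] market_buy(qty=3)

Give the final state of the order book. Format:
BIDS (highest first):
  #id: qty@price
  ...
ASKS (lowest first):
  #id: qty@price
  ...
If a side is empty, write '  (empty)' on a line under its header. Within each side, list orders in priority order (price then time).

Answer: BIDS (highest first):
  #3: 10@100
ASKS (lowest first):
  (empty)

Derivation:
After op 1 [order #1] market_buy(qty=5): fills=none; bids=[-] asks=[-]
After op 2 [order #2] market_buy(qty=3): fills=none; bids=[-] asks=[-]
After op 3 [order #3] limit_buy(price=100, qty=10): fills=none; bids=[#3:10@100] asks=[-]
After op 4 [order #4] limit_buy(price=100, qty=4): fills=none; bids=[#3:10@100 #4:4@100] asks=[-]
After op 5 cancel(order #4): fills=none; bids=[#3:10@100] asks=[-]
After op 6 [order #5] market_buy(qty=3): fills=none; bids=[#3:10@100] asks=[-]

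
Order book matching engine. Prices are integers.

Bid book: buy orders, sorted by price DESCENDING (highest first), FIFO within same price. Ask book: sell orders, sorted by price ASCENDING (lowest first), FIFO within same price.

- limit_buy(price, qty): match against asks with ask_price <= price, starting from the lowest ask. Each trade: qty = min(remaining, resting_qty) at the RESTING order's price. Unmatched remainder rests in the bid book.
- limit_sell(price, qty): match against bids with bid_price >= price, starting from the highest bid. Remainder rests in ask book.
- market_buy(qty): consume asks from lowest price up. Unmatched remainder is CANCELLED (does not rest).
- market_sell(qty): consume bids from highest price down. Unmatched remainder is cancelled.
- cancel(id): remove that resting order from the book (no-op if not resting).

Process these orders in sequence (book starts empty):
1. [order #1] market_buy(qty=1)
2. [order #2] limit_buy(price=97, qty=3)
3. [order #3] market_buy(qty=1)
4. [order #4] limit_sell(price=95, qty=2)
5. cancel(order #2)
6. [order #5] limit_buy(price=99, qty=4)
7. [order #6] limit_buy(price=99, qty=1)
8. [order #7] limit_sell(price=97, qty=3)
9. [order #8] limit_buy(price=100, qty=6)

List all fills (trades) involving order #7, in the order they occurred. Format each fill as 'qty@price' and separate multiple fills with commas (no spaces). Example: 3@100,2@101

Answer: 3@99

Derivation:
After op 1 [order #1] market_buy(qty=1): fills=none; bids=[-] asks=[-]
After op 2 [order #2] limit_buy(price=97, qty=3): fills=none; bids=[#2:3@97] asks=[-]
After op 3 [order #3] market_buy(qty=1): fills=none; bids=[#2:3@97] asks=[-]
After op 4 [order #4] limit_sell(price=95, qty=2): fills=#2x#4:2@97; bids=[#2:1@97] asks=[-]
After op 5 cancel(order #2): fills=none; bids=[-] asks=[-]
After op 6 [order #5] limit_buy(price=99, qty=4): fills=none; bids=[#5:4@99] asks=[-]
After op 7 [order #6] limit_buy(price=99, qty=1): fills=none; bids=[#5:4@99 #6:1@99] asks=[-]
After op 8 [order #7] limit_sell(price=97, qty=3): fills=#5x#7:3@99; bids=[#5:1@99 #6:1@99] asks=[-]
After op 9 [order #8] limit_buy(price=100, qty=6): fills=none; bids=[#8:6@100 #5:1@99 #6:1@99] asks=[-]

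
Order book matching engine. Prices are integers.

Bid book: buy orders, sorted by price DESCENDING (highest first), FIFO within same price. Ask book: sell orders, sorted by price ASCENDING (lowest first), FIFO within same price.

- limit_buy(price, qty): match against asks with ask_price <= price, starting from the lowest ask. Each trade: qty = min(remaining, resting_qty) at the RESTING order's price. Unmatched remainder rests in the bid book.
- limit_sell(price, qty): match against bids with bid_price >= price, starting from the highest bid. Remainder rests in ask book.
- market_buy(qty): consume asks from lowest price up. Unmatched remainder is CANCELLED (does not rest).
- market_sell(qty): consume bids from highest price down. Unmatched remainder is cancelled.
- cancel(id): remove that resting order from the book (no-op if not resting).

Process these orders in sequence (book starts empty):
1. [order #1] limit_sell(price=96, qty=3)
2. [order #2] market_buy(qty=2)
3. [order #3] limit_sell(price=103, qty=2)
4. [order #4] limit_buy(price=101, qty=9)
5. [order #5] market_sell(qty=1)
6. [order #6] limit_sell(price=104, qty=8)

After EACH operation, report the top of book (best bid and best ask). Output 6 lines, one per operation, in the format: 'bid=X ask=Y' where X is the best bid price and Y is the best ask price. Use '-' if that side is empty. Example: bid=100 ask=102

After op 1 [order #1] limit_sell(price=96, qty=3): fills=none; bids=[-] asks=[#1:3@96]
After op 2 [order #2] market_buy(qty=2): fills=#2x#1:2@96; bids=[-] asks=[#1:1@96]
After op 3 [order #3] limit_sell(price=103, qty=2): fills=none; bids=[-] asks=[#1:1@96 #3:2@103]
After op 4 [order #4] limit_buy(price=101, qty=9): fills=#4x#1:1@96; bids=[#4:8@101] asks=[#3:2@103]
After op 5 [order #5] market_sell(qty=1): fills=#4x#5:1@101; bids=[#4:7@101] asks=[#3:2@103]
After op 6 [order #6] limit_sell(price=104, qty=8): fills=none; bids=[#4:7@101] asks=[#3:2@103 #6:8@104]

Answer: bid=- ask=96
bid=- ask=96
bid=- ask=96
bid=101 ask=103
bid=101 ask=103
bid=101 ask=103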